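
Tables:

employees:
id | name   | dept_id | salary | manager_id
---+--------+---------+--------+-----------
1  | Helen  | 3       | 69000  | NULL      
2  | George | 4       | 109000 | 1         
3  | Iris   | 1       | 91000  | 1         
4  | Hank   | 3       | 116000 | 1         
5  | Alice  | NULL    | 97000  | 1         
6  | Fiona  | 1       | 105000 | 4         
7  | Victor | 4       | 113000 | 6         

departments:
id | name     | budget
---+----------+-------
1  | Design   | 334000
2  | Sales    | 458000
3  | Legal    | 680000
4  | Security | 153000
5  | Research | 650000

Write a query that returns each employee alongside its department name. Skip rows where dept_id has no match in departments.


INNER JOIN keeps only employees rows whose dept_id matches an id in departments. Walk through each employee:
  - employee 1 (Helen): dept_id=3 -> matches Legal
  - employee 2 (George): dept_id=4 -> matches Security
  - employee 3 (Iris): dept_id=1 -> matches Design
  - employee 4 (Hank): dept_id=3 -> matches Legal
  - employee 5 (Alice): dept_id=NULL, no match -> dropped
  - employee 6 (Fiona): dept_id=1 -> matches Design
  - employee 7 (Victor): dept_id=4 -> matches Security
So 1 of 7 rows is dropped.

SQL:
SELECT a.name, b.name AS department
FROM employees a
INNER JOIN departments b ON a.dept_id = b.id

Result:
name   | department
-------+-----------
Helen  | Legal     
George | Security  
Iris   | Design    
Hank   | Legal     
Fiona  | Design    
Victor | Security  


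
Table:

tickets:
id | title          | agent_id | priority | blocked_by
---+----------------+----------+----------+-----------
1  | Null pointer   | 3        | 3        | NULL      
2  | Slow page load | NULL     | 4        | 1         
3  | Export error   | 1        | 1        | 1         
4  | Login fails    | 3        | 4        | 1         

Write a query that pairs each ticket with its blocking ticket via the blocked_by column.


This is a self-join: tickets is joined to a second copy of itself, matching each row's blocked_by to another row's id. Use LEFT JOIN so rows with blocked_by=NULL are kept.
  - ticket 1 (Null pointer): blocked_by=NULL -> NULL
  - ticket 2 (Slow page load): blocked_by=1 -> Null pointer
  - ticket 3 (Export error): blocked_by=1 -> Null pointer
  - ticket 4 (Login fails): blocked_by=1 -> Null pointer

SQL:
SELECT a.title AS item, b.title AS blocked_by
FROM tickets a
LEFT JOIN tickets b ON a.blocked_by = b.id

Result:
item           | blocked_by  
---------------+-------------
Null pointer   | NULL        
Slow page load | Null pointer
Export error   | Null pointer
Login fails    | Null pointer


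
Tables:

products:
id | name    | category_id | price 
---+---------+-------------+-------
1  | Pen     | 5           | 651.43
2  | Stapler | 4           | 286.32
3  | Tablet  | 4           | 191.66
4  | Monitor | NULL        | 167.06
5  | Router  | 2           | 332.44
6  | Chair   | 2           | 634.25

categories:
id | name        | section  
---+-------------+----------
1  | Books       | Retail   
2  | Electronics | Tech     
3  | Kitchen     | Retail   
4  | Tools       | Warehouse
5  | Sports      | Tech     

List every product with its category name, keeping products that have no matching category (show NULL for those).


LEFT JOIN keeps every row from products (the left table); where category_id has no match in categories, the category columns become NULL. Walk through each product:
  - product 1 (Pen): category_id=5 -> matches Sports
  - product 2 (Stapler): category_id=4 -> matches Tools
  - product 3 (Tablet): category_id=4 -> matches Tools
  - product 4 (Monitor): category_id=NULL, no match -> kept with NULL
  - product 5 (Router): category_id=2 -> matches Electronics
  - product 6 (Chair): category_id=2 -> matches Electronics
All 6 rows appear; 1 has NULL category.

SQL:
SELECT a.name, b.name AS category
FROM products a
LEFT JOIN categories b ON a.category_id = b.id

Result:
name    | category   
--------+------------
Pen     | Sports     
Stapler | Tools      
Tablet  | Tools      
Monitor | NULL       
Router  | Electronics
Chair   | Electronics


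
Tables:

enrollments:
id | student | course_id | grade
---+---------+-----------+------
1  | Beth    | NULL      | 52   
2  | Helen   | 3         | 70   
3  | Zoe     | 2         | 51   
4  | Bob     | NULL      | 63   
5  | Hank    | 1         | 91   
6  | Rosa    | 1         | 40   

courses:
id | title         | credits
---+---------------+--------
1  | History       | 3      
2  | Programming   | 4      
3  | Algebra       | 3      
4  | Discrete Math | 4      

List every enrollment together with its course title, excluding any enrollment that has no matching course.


INNER JOIN keeps only enrollments rows whose course_id matches an id in courses. Walk through each enrollment:
  - enrollment 1 (Beth): course_id=NULL, no match -> dropped
  - enrollment 2 (Helen): course_id=3 -> matches Algebra
  - enrollment 3 (Zoe): course_id=2 -> matches Programming
  - enrollment 4 (Bob): course_id=NULL, no match -> dropped
  - enrollment 5 (Hank): course_id=1 -> matches History
  - enrollment 6 (Rosa): course_id=1 -> matches History
So 2 of 6 rows are dropped.

SQL:
SELECT a.student, b.title AS course
FROM enrollments a
INNER JOIN courses b ON a.course_id = b.id

Result:
student | course     
--------+------------
Helen   | Algebra    
Zoe     | Programming
Hank    | History    
Rosa    | History    


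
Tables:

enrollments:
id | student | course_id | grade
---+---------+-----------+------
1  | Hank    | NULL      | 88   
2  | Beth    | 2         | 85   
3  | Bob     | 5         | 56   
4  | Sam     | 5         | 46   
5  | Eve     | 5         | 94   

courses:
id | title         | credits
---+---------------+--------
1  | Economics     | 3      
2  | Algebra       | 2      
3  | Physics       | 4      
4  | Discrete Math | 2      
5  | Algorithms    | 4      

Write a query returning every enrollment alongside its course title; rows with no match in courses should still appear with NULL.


LEFT JOIN keeps every row from enrollments (the left table); where course_id has no match in courses, the course columns become NULL. Walk through each enrollment:
  - enrollment 1 (Hank): course_id=NULL, no match -> kept with NULL
  - enrollment 2 (Beth): course_id=2 -> matches Algebra
  - enrollment 3 (Bob): course_id=5 -> matches Algorithms
  - enrollment 4 (Sam): course_id=5 -> matches Algorithms
  - enrollment 5 (Eve): course_id=5 -> matches Algorithms
All 5 rows appear; 1 has NULL course.

SQL:
SELECT a.student, b.title AS course
FROM enrollments a
LEFT JOIN courses b ON a.course_id = b.id

Result:
student | course    
--------+-----------
Hank    | NULL      
Beth    | Algebra   
Bob     | Algorithms
Sam     | Algorithms
Eve     | Algorithms


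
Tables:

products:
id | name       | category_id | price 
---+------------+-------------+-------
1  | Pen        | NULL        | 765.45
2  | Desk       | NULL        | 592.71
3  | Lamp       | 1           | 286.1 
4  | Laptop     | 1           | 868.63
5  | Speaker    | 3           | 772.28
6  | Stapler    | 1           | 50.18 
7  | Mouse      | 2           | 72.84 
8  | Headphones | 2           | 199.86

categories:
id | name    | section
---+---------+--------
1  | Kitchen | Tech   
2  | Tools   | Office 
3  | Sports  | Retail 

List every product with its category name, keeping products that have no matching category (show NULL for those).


LEFT JOIN keeps every row from products (the left table); where category_id has no match in categories, the category columns become NULL. Walk through each product:
  - product 1 (Pen): category_id=NULL, no match -> kept with NULL
  - product 2 (Desk): category_id=NULL, no match -> kept with NULL
  - product 3 (Lamp): category_id=1 -> matches Kitchen
  - product 4 (Laptop): category_id=1 -> matches Kitchen
  - product 5 (Speaker): category_id=3 -> matches Sports
  - product 6 (Stapler): category_id=1 -> matches Kitchen
  - product 7 (Mouse): category_id=2 -> matches Tools
  - product 8 (Headphones): category_id=2 -> matches Tools
All 8 rows appear; 2 have NULL category.

SQL:
SELECT a.name, b.name AS category
FROM products a
LEFT JOIN categories b ON a.category_id = b.id

Result:
name       | category
-----------+---------
Pen        | NULL    
Desk       | NULL    
Lamp       | Kitchen 
Laptop     | Kitchen 
Speaker    | Sports  
Stapler    | Kitchen 
Mouse      | Tools   
Headphones | Tools   


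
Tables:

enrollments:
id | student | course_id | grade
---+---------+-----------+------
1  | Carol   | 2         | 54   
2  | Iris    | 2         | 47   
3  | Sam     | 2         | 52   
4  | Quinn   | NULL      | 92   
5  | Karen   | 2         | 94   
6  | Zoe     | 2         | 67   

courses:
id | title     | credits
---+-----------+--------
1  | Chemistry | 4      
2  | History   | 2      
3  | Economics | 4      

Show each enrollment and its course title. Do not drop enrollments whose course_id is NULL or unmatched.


LEFT JOIN keeps every row from enrollments (the left table); where course_id has no match in courses, the course columns become NULL. Walk through each enrollment:
  - enrollment 1 (Carol): course_id=2 -> matches History
  - enrollment 2 (Iris): course_id=2 -> matches History
  - enrollment 3 (Sam): course_id=2 -> matches History
  - enrollment 4 (Quinn): course_id=NULL, no match -> kept with NULL
  - enrollment 5 (Karen): course_id=2 -> matches History
  - enrollment 6 (Zoe): course_id=2 -> matches History
All 6 rows appear; 1 has NULL course.

SQL:
SELECT a.student, b.title AS course
FROM enrollments a
LEFT JOIN courses b ON a.course_id = b.id

Result:
student | course 
--------+--------
Carol   | History
Iris    | History
Sam     | History
Quinn   | NULL   
Karen   | History
Zoe     | History


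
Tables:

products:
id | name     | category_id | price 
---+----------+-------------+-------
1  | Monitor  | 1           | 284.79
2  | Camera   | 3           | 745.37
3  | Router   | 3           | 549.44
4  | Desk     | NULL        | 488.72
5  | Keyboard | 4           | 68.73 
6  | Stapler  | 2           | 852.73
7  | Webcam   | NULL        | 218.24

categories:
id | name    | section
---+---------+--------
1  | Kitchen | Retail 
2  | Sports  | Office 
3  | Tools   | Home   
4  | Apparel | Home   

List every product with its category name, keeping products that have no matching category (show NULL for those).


LEFT JOIN keeps every row from products (the left table); where category_id has no match in categories, the category columns become NULL. Walk through each product:
  - product 1 (Monitor): category_id=1 -> matches Kitchen
  - product 2 (Camera): category_id=3 -> matches Tools
  - product 3 (Router): category_id=3 -> matches Tools
  - product 4 (Desk): category_id=NULL, no match -> kept with NULL
  - product 5 (Keyboard): category_id=4 -> matches Apparel
  - product 6 (Stapler): category_id=2 -> matches Sports
  - product 7 (Webcam): category_id=NULL, no match -> kept with NULL
All 7 rows appear; 2 have NULL category.

SQL:
SELECT a.name, b.name AS category
FROM products a
LEFT JOIN categories b ON a.category_id = b.id

Result:
name     | category
---------+---------
Monitor  | Kitchen 
Camera   | Tools   
Router   | Tools   
Desk     | NULL    
Keyboard | Apparel 
Stapler  | Sports  
Webcam   | NULL    


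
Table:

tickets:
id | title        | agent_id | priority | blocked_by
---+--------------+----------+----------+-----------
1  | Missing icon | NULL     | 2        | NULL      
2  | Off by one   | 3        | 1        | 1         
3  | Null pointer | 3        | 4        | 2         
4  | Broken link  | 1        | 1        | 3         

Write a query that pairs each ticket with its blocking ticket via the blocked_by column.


This is a self-join: tickets is joined to a second copy of itself, matching each row's blocked_by to another row's id. Use LEFT JOIN so rows with blocked_by=NULL are kept.
  - ticket 1 (Missing icon): blocked_by=NULL -> NULL
  - ticket 2 (Off by one): blocked_by=1 -> Missing icon
  - ticket 3 (Null pointer): blocked_by=2 -> Off by one
  - ticket 4 (Broken link): blocked_by=3 -> Null pointer

SQL:
SELECT a.title AS item, b.title AS blocked_by
FROM tickets a
LEFT JOIN tickets b ON a.blocked_by = b.id

Result:
item         | blocked_by  
-------------+-------------
Missing icon | NULL        
Off by one   | Missing icon
Null pointer | Off by one  
Broken link  | Null pointer


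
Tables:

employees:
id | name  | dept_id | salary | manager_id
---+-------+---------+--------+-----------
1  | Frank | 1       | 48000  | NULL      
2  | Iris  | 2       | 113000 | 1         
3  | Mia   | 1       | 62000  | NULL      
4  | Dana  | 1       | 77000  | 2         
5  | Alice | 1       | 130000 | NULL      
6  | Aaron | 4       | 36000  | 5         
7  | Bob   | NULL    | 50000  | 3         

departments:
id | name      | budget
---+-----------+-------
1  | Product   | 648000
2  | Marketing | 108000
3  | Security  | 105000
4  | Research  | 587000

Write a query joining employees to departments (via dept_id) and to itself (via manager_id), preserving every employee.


Two LEFT JOINs from the same base table employees: one to departments via dept_id, one to employees itself via manager_id. Both are LEFT so every employee is preserved.
Match against departments:
  - employee 1 (Frank): dept_id=1 -> matches Product
  - employee 2 (Iris): dept_id=2 -> matches Marketing
  - employee 3 (Mia): dept_id=1 -> matches Product
  - employee 4 (Dana): dept_id=1 -> matches Product
  - employee 5 (Alice): dept_id=1 -> matches Product
  - employee 6 (Aaron): dept_id=4 -> matches Research
  - employee 7 (Bob): dept_id=NULL, no match -> kept with NULL
Match against employees (self):
  - employee 1 (Frank): manager_id=NULL -> NULL
  - employee 2 (Iris): manager_id=1 -> Frank
  - employee 3 (Mia): manager_id=NULL -> NULL
  - employee 4 (Dana): manager_id=2 -> Iris
  - employee 5 (Alice): manager_id=NULL -> NULL
  - employee 6 (Aaron): manager_id=5 -> Alice
  - employee 7 (Bob): manager_id=3 -> Mia

SQL:
SELECT a.name, b.name AS department, c.name AS manager
FROM employees a
LEFT JOIN departments b ON a.dept_id = b.id
LEFT JOIN employees c ON a.manager_id = c.id

Result:
name  | department | manager
------+------------+--------
Frank | Product    | NULL   
Iris  | Marketing  | Frank  
Mia   | Product    | NULL   
Dana  | Product    | Iris   
Alice | Product    | NULL   
Aaron | Research   | Alice  
Bob   | NULL       | Mia    


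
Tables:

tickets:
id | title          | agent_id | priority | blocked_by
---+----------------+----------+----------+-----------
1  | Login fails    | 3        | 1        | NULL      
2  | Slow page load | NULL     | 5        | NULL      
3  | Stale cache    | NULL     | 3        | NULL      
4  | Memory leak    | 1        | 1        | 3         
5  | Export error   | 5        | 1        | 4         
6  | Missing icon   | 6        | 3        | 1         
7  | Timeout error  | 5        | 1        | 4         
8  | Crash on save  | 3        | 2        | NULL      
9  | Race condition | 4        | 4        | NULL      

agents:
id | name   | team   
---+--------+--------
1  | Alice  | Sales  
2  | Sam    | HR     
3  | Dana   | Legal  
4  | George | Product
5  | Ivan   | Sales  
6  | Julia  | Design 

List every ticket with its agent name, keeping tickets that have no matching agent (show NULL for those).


LEFT JOIN keeps every row from tickets (the left table); where agent_id has no match in agents, the agent columns become NULL. Walk through each ticket:
  - ticket 1 (Login fails): agent_id=3 -> matches Dana
  - ticket 2 (Slow page load): agent_id=NULL, no match -> kept with NULL
  - ticket 3 (Stale cache): agent_id=NULL, no match -> kept with NULL
  - ticket 4 (Memory leak): agent_id=1 -> matches Alice
  - ticket 5 (Export error): agent_id=5 -> matches Ivan
  - ticket 6 (Missing icon): agent_id=6 -> matches Julia
  - ticket 7 (Timeout error): agent_id=5 -> matches Ivan
  - ticket 8 (Crash on save): agent_id=3 -> matches Dana
  - ticket 9 (Race condition): agent_id=4 -> matches George
All 9 rows appear; 2 have NULL agent.

SQL:
SELECT a.title, b.name AS agent
FROM tickets a
LEFT JOIN agents b ON a.agent_id = b.id

Result:
title          | agent 
---------------+-------
Login fails    | Dana  
Slow page load | NULL  
Stale cache    | NULL  
Memory leak    | Alice 
Export error   | Ivan  
Missing icon   | Julia 
Timeout error  | Ivan  
Crash on save  | Dana  
Race condition | George


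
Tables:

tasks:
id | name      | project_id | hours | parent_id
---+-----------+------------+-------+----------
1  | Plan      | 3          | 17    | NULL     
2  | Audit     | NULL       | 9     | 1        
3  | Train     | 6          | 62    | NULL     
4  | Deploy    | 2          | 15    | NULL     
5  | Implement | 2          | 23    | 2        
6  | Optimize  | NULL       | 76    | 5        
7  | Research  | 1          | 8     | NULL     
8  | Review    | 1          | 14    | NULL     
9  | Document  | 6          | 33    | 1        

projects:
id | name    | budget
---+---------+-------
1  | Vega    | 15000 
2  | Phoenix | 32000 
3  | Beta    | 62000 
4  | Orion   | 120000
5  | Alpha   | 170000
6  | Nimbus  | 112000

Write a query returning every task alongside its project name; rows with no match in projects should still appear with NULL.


LEFT JOIN keeps every row from tasks (the left table); where project_id has no match in projects, the project columns become NULL. Walk through each task:
  - task 1 (Plan): project_id=3 -> matches Beta
  - task 2 (Audit): project_id=NULL, no match -> kept with NULL
  - task 3 (Train): project_id=6 -> matches Nimbus
  - task 4 (Deploy): project_id=2 -> matches Phoenix
  - task 5 (Implement): project_id=2 -> matches Phoenix
  - task 6 (Optimize): project_id=NULL, no match -> kept with NULL
  - task 7 (Research): project_id=1 -> matches Vega
  - task 8 (Review): project_id=1 -> matches Vega
  - task 9 (Document): project_id=6 -> matches Nimbus
All 9 rows appear; 2 have NULL project.

SQL:
SELECT a.name, b.name AS project
FROM tasks a
LEFT JOIN projects b ON a.project_id = b.id

Result:
name      | project
----------+--------
Plan      | Beta   
Audit     | NULL   
Train     | Nimbus 
Deploy    | Phoenix
Implement | Phoenix
Optimize  | NULL   
Research  | Vega   
Review    | Vega   
Document  | Nimbus 


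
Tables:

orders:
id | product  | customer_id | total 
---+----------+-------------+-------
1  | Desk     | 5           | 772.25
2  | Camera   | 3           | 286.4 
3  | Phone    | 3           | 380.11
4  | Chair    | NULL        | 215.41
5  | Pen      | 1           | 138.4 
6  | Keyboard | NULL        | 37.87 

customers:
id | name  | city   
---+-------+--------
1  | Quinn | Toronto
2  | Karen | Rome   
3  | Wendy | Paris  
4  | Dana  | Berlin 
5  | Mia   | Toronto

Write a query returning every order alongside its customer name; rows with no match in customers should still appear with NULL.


LEFT JOIN keeps every row from orders (the left table); where customer_id has no match in customers, the customer columns become NULL. Walk through each order:
  - order 1 (Desk): customer_id=5 -> matches Mia
  - order 2 (Camera): customer_id=3 -> matches Wendy
  - order 3 (Phone): customer_id=3 -> matches Wendy
  - order 4 (Chair): customer_id=NULL, no match -> kept with NULL
  - order 5 (Pen): customer_id=1 -> matches Quinn
  - order 6 (Keyboard): customer_id=NULL, no match -> kept with NULL
All 6 rows appear; 2 have NULL customer.

SQL:
SELECT a.product, b.name AS customer
FROM orders a
LEFT JOIN customers b ON a.customer_id = b.id

Result:
product  | customer
---------+---------
Desk     | Mia     
Camera   | Wendy   
Phone    | Wendy   
Chair    | NULL    
Pen      | Quinn   
Keyboard | NULL    


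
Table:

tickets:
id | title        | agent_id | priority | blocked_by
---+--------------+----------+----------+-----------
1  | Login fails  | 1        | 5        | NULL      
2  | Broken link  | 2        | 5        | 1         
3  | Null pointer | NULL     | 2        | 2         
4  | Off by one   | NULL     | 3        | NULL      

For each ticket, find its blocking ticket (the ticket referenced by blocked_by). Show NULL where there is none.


This is a self-join: tickets is joined to a second copy of itself, matching each row's blocked_by to another row's id. Use LEFT JOIN so rows with blocked_by=NULL are kept.
  - ticket 1 (Login fails): blocked_by=NULL -> NULL
  - ticket 2 (Broken link): blocked_by=1 -> Login fails
  - ticket 3 (Null pointer): blocked_by=2 -> Broken link
  - ticket 4 (Off by one): blocked_by=NULL -> NULL

SQL:
SELECT a.title AS item, b.title AS blocked_by
FROM tickets a
LEFT JOIN tickets b ON a.blocked_by = b.id

Result:
item         | blocked_by 
-------------+------------
Login fails  | NULL       
Broken link  | Login fails
Null pointer | Broken link
Off by one   | NULL       


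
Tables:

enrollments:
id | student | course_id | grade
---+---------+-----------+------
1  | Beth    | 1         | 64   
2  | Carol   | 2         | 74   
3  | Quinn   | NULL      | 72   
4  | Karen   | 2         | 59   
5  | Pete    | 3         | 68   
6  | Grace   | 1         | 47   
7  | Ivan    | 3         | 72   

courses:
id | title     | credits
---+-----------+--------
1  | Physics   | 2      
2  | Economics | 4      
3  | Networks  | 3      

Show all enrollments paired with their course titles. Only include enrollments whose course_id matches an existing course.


INNER JOIN keeps only enrollments rows whose course_id matches an id in courses. Walk through each enrollment:
  - enrollment 1 (Beth): course_id=1 -> matches Physics
  - enrollment 2 (Carol): course_id=2 -> matches Economics
  - enrollment 3 (Quinn): course_id=NULL, no match -> dropped
  - enrollment 4 (Karen): course_id=2 -> matches Economics
  - enrollment 5 (Pete): course_id=3 -> matches Networks
  - enrollment 6 (Grace): course_id=1 -> matches Physics
  - enrollment 7 (Ivan): course_id=3 -> matches Networks
So 1 of 7 rows is dropped.

SQL:
SELECT a.student, b.title AS course
FROM enrollments a
INNER JOIN courses b ON a.course_id = b.id

Result:
student | course   
--------+----------
Beth    | Physics  
Carol   | Economics
Karen   | Economics
Pete    | Networks 
Grace   | Physics  
Ivan    | Networks 


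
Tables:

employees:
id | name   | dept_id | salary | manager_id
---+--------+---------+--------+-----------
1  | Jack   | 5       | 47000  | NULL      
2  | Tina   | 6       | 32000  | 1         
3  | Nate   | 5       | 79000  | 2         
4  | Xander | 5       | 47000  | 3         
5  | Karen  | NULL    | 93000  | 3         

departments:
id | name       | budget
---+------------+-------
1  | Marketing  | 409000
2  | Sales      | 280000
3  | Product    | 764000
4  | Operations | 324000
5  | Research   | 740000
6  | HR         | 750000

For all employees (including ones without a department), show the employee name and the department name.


LEFT JOIN keeps every row from employees (the left table); where dept_id has no match in departments, the department columns become NULL. Walk through each employee:
  - employee 1 (Jack): dept_id=5 -> matches Research
  - employee 2 (Tina): dept_id=6 -> matches HR
  - employee 3 (Nate): dept_id=5 -> matches Research
  - employee 4 (Xander): dept_id=5 -> matches Research
  - employee 5 (Karen): dept_id=NULL, no match -> kept with NULL
All 5 rows appear; 1 has NULL department.

SQL:
SELECT a.name, b.name AS department
FROM employees a
LEFT JOIN departments b ON a.dept_id = b.id

Result:
name   | department
-------+-----------
Jack   | Research  
Tina   | HR        
Nate   | Research  
Xander | Research  
Karen  | NULL      


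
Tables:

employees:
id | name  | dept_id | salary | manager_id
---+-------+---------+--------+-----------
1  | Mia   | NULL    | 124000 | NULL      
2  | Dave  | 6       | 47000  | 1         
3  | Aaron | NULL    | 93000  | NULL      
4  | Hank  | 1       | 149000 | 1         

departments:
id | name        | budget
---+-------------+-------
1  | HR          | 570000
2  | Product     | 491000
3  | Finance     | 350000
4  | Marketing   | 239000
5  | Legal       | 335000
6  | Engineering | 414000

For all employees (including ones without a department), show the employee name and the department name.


LEFT JOIN keeps every row from employees (the left table); where dept_id has no match in departments, the department columns become NULL. Walk through each employee:
  - employee 1 (Mia): dept_id=NULL, no match -> kept with NULL
  - employee 2 (Dave): dept_id=6 -> matches Engineering
  - employee 3 (Aaron): dept_id=NULL, no match -> kept with NULL
  - employee 4 (Hank): dept_id=1 -> matches HR
All 4 rows appear; 2 have NULL department.

SQL:
SELECT a.name, b.name AS department
FROM employees a
LEFT JOIN departments b ON a.dept_id = b.id

Result:
name  | department 
------+------------
Mia   | NULL       
Dave  | Engineering
Aaron | NULL       
Hank  | HR         


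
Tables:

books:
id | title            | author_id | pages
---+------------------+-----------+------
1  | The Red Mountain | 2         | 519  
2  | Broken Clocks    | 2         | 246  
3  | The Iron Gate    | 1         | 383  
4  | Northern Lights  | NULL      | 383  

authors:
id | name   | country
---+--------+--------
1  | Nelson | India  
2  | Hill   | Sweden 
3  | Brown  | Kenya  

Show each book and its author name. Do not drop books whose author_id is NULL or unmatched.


LEFT JOIN keeps every row from books (the left table); where author_id has no match in authors, the author columns become NULL. Walk through each book:
  - book 1 (The Red Mountain): author_id=2 -> matches Hill
  - book 2 (Broken Clocks): author_id=2 -> matches Hill
  - book 3 (The Iron Gate): author_id=1 -> matches Nelson
  - book 4 (Northern Lights): author_id=NULL, no match -> kept with NULL
All 4 rows appear; 1 has NULL author.

SQL:
SELECT a.title, b.name AS author
FROM books a
LEFT JOIN authors b ON a.author_id = b.id

Result:
title            | author
-----------------+-------
The Red Mountain | Hill  
Broken Clocks    | Hill  
The Iron Gate    | Nelson
Northern Lights  | NULL  


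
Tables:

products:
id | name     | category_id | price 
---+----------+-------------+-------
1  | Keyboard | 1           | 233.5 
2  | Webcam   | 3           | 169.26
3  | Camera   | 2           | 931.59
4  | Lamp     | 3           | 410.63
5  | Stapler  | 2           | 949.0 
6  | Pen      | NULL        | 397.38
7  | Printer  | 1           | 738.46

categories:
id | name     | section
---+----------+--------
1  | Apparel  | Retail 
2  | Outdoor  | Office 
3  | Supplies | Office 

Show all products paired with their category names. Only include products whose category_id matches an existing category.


INNER JOIN keeps only products rows whose category_id matches an id in categories. Walk through each product:
  - product 1 (Keyboard): category_id=1 -> matches Apparel
  - product 2 (Webcam): category_id=3 -> matches Supplies
  - product 3 (Camera): category_id=2 -> matches Outdoor
  - product 4 (Lamp): category_id=3 -> matches Supplies
  - product 5 (Stapler): category_id=2 -> matches Outdoor
  - product 6 (Pen): category_id=NULL, no match -> dropped
  - product 7 (Printer): category_id=1 -> matches Apparel
So 1 of 7 rows is dropped.

SQL:
SELECT a.name, b.name AS category
FROM products a
INNER JOIN categories b ON a.category_id = b.id

Result:
name     | category
---------+---------
Keyboard | Apparel 
Webcam   | Supplies
Camera   | Outdoor 
Lamp     | Supplies
Stapler  | Outdoor 
Printer  | Apparel 


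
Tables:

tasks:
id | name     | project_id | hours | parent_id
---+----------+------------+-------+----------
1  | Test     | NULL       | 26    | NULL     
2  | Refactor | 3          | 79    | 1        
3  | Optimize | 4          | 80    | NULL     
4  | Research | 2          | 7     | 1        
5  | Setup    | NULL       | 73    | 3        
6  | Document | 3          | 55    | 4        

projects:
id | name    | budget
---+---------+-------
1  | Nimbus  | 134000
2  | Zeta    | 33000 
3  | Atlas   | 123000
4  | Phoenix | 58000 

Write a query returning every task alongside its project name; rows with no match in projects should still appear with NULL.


LEFT JOIN keeps every row from tasks (the left table); where project_id has no match in projects, the project columns become NULL. Walk through each task:
  - task 1 (Test): project_id=NULL, no match -> kept with NULL
  - task 2 (Refactor): project_id=3 -> matches Atlas
  - task 3 (Optimize): project_id=4 -> matches Phoenix
  - task 4 (Research): project_id=2 -> matches Zeta
  - task 5 (Setup): project_id=NULL, no match -> kept with NULL
  - task 6 (Document): project_id=3 -> matches Atlas
All 6 rows appear; 2 have NULL project.

SQL:
SELECT a.name, b.name AS project
FROM tasks a
LEFT JOIN projects b ON a.project_id = b.id

Result:
name     | project
---------+--------
Test     | NULL   
Refactor | Atlas  
Optimize | Phoenix
Research | Zeta   
Setup    | NULL   
Document | Atlas  


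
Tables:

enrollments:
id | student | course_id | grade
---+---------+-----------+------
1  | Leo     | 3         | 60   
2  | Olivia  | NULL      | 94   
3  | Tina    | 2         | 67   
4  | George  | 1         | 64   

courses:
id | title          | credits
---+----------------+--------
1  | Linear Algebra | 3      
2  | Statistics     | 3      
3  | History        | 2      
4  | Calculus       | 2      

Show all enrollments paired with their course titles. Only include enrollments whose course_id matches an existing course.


INNER JOIN keeps only enrollments rows whose course_id matches an id in courses. Walk through each enrollment:
  - enrollment 1 (Leo): course_id=3 -> matches History
  - enrollment 2 (Olivia): course_id=NULL, no match -> dropped
  - enrollment 3 (Tina): course_id=2 -> matches Statistics
  - enrollment 4 (George): course_id=1 -> matches Linear Algebra
So 1 of 4 rows is dropped.

SQL:
SELECT a.student, b.title AS course
FROM enrollments a
INNER JOIN courses b ON a.course_id = b.id

Result:
student | course        
--------+---------------
Leo     | History       
Tina    | Statistics    
George  | Linear Algebra


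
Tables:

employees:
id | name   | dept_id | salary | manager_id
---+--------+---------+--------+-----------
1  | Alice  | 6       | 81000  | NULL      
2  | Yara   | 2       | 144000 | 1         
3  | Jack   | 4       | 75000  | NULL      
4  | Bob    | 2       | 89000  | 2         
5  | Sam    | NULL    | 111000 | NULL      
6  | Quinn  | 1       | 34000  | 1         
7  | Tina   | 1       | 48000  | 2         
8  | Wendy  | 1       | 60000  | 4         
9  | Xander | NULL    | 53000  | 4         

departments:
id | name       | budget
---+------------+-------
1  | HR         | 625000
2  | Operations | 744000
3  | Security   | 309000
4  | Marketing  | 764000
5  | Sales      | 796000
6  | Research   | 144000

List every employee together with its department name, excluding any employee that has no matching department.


INNER JOIN keeps only employees rows whose dept_id matches an id in departments. Walk through each employee:
  - employee 1 (Alice): dept_id=6 -> matches Research
  - employee 2 (Yara): dept_id=2 -> matches Operations
  - employee 3 (Jack): dept_id=4 -> matches Marketing
  - employee 4 (Bob): dept_id=2 -> matches Operations
  - employee 5 (Sam): dept_id=NULL, no match -> dropped
  - employee 6 (Quinn): dept_id=1 -> matches HR
  - employee 7 (Tina): dept_id=1 -> matches HR
  - employee 8 (Wendy): dept_id=1 -> matches HR
  - employee 9 (Xander): dept_id=NULL, no match -> dropped
So 2 of 9 rows are dropped.

SQL:
SELECT a.name, b.name AS department
FROM employees a
INNER JOIN departments b ON a.dept_id = b.id

Result:
name  | department
------+-----------
Alice | Research  
Yara  | Operations
Jack  | Marketing 
Bob   | Operations
Quinn | HR        
Tina  | HR        
Wendy | HR        


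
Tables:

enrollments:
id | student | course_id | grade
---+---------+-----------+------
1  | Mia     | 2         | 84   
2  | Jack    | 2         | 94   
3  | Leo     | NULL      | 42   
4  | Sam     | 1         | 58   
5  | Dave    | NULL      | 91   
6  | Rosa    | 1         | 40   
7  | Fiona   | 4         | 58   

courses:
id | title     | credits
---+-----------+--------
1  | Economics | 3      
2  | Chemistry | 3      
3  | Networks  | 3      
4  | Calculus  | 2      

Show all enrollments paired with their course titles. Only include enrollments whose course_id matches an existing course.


INNER JOIN keeps only enrollments rows whose course_id matches an id in courses. Walk through each enrollment:
  - enrollment 1 (Mia): course_id=2 -> matches Chemistry
  - enrollment 2 (Jack): course_id=2 -> matches Chemistry
  - enrollment 3 (Leo): course_id=NULL, no match -> dropped
  - enrollment 4 (Sam): course_id=1 -> matches Economics
  - enrollment 5 (Dave): course_id=NULL, no match -> dropped
  - enrollment 6 (Rosa): course_id=1 -> matches Economics
  - enrollment 7 (Fiona): course_id=4 -> matches Calculus
So 2 of 7 rows are dropped.

SQL:
SELECT a.student, b.title AS course
FROM enrollments a
INNER JOIN courses b ON a.course_id = b.id

Result:
student | course   
--------+----------
Mia     | Chemistry
Jack    | Chemistry
Sam     | Economics
Rosa    | Economics
Fiona   | Calculus 


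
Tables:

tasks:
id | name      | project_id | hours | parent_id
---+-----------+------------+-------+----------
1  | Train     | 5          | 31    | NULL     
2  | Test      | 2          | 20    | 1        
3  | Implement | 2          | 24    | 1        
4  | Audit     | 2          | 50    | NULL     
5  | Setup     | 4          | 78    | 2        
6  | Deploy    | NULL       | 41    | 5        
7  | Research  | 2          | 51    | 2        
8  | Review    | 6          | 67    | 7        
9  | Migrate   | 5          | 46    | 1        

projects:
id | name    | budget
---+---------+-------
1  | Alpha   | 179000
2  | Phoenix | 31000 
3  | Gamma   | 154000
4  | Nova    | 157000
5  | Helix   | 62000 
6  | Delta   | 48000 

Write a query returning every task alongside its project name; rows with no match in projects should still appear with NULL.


LEFT JOIN keeps every row from tasks (the left table); where project_id has no match in projects, the project columns become NULL. Walk through each task:
  - task 1 (Train): project_id=5 -> matches Helix
  - task 2 (Test): project_id=2 -> matches Phoenix
  - task 3 (Implement): project_id=2 -> matches Phoenix
  - task 4 (Audit): project_id=2 -> matches Phoenix
  - task 5 (Setup): project_id=4 -> matches Nova
  - task 6 (Deploy): project_id=NULL, no match -> kept with NULL
  - task 7 (Research): project_id=2 -> matches Phoenix
  - task 8 (Review): project_id=6 -> matches Delta
  - task 9 (Migrate): project_id=5 -> matches Helix
All 9 rows appear; 1 has NULL project.

SQL:
SELECT a.name, b.name AS project
FROM tasks a
LEFT JOIN projects b ON a.project_id = b.id

Result:
name      | project
----------+--------
Train     | Helix  
Test      | Phoenix
Implement | Phoenix
Audit     | Phoenix
Setup     | Nova   
Deploy    | NULL   
Research  | Phoenix
Review    | Delta  
Migrate   | Helix  


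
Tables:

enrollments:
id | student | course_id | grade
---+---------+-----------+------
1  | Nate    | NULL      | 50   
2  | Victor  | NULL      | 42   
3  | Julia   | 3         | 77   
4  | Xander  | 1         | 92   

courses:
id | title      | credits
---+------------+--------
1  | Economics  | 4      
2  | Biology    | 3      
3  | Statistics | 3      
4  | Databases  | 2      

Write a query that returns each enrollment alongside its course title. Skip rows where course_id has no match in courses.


INNER JOIN keeps only enrollments rows whose course_id matches an id in courses. Walk through each enrollment:
  - enrollment 1 (Nate): course_id=NULL, no match -> dropped
  - enrollment 2 (Victor): course_id=NULL, no match -> dropped
  - enrollment 3 (Julia): course_id=3 -> matches Statistics
  - enrollment 4 (Xander): course_id=1 -> matches Economics
So 2 of 4 rows are dropped.

SQL:
SELECT a.student, b.title AS course
FROM enrollments a
INNER JOIN courses b ON a.course_id = b.id

Result:
student | course    
--------+-----------
Julia   | Statistics
Xander  | Economics 


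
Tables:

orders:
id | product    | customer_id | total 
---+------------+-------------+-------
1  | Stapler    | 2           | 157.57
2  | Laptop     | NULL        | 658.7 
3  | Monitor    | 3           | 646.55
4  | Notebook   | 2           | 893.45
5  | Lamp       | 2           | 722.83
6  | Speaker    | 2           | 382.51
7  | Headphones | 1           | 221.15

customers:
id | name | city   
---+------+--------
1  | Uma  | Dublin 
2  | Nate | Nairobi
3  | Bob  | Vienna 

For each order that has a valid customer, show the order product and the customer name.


INNER JOIN keeps only orders rows whose customer_id matches an id in customers. Walk through each order:
  - order 1 (Stapler): customer_id=2 -> matches Nate
  - order 2 (Laptop): customer_id=NULL, no match -> dropped
  - order 3 (Monitor): customer_id=3 -> matches Bob
  - order 4 (Notebook): customer_id=2 -> matches Nate
  - order 5 (Lamp): customer_id=2 -> matches Nate
  - order 6 (Speaker): customer_id=2 -> matches Nate
  - order 7 (Headphones): customer_id=1 -> matches Uma
So 1 of 7 rows is dropped.

SQL:
SELECT a.product, b.name AS customer
FROM orders a
INNER JOIN customers b ON a.customer_id = b.id

Result:
product    | customer
-----------+---------
Stapler    | Nate    
Monitor    | Bob     
Notebook   | Nate    
Lamp       | Nate    
Speaker    | Nate    
Headphones | Uma     


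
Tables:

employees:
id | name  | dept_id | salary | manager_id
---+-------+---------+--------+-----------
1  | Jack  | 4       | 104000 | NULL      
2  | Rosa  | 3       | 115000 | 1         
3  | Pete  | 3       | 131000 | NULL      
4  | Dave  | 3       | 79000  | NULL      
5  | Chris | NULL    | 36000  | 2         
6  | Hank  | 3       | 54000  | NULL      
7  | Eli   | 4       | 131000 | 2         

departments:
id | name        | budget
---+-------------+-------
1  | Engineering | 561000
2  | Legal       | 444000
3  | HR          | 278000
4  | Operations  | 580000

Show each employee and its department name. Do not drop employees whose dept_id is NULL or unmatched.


LEFT JOIN keeps every row from employees (the left table); where dept_id has no match in departments, the department columns become NULL. Walk through each employee:
  - employee 1 (Jack): dept_id=4 -> matches Operations
  - employee 2 (Rosa): dept_id=3 -> matches HR
  - employee 3 (Pete): dept_id=3 -> matches HR
  - employee 4 (Dave): dept_id=3 -> matches HR
  - employee 5 (Chris): dept_id=NULL, no match -> kept with NULL
  - employee 6 (Hank): dept_id=3 -> matches HR
  - employee 7 (Eli): dept_id=4 -> matches Operations
All 7 rows appear; 1 has NULL department.

SQL:
SELECT a.name, b.name AS department
FROM employees a
LEFT JOIN departments b ON a.dept_id = b.id

Result:
name  | department
------+-----------
Jack  | Operations
Rosa  | HR        
Pete  | HR        
Dave  | HR        
Chris | NULL      
Hank  | HR        
Eli   | Operations


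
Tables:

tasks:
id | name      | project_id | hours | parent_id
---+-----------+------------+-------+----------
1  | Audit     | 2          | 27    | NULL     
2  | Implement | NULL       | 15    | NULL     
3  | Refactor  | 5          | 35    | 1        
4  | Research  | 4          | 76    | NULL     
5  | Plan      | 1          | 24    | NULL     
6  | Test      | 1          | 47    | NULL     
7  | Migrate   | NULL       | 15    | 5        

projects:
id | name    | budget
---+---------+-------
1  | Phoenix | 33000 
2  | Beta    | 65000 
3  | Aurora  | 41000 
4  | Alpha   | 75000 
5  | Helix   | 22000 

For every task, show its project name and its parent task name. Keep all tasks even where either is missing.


Two LEFT JOINs from the same base table tasks: one to projects via project_id, one to tasks itself via parent_id. Both are LEFT so every task is preserved.
Match against projects:
  - task 1 (Audit): project_id=2 -> matches Beta
  - task 2 (Implement): project_id=NULL, no match -> kept with NULL
  - task 3 (Refactor): project_id=5 -> matches Helix
  - task 4 (Research): project_id=4 -> matches Alpha
  - task 5 (Plan): project_id=1 -> matches Phoenix
  - task 6 (Test): project_id=1 -> matches Phoenix
  - task 7 (Migrate): project_id=NULL, no match -> kept with NULL
Match against tasks (self):
  - task 1 (Audit): parent_id=NULL -> NULL
  - task 2 (Implement): parent_id=NULL -> NULL
  - task 3 (Refactor): parent_id=1 -> Audit
  - task 4 (Research): parent_id=NULL -> NULL
  - task 5 (Plan): parent_id=NULL -> NULL
  - task 6 (Test): parent_id=NULL -> NULL
  - task 7 (Migrate): parent_id=5 -> Plan

SQL:
SELECT a.name, b.name AS project, c.name AS parent
FROM tasks a
LEFT JOIN projects b ON a.project_id = b.id
LEFT JOIN tasks c ON a.parent_id = c.id

Result:
name      | project | parent
----------+---------+-------
Audit     | Beta    | NULL  
Implement | NULL    | NULL  
Refactor  | Helix   | Audit 
Research  | Alpha   | NULL  
Plan      | Phoenix | NULL  
Test      | Phoenix | NULL  
Migrate   | NULL    | Plan  
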